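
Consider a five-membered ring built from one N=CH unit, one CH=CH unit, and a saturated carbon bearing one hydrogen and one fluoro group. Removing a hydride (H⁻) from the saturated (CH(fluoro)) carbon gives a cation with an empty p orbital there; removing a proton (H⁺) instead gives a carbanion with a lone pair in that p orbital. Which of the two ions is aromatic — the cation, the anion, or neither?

The anion

In either ion the ring is fully conjugated: every atom, including the new sp² carbon, supplies a p orbital.
Cation: 2 × 2 + 0 = 4 π electrons → 4(1), antiaromatic.
Anion: 2 × 2 + 2 = 6 π electrons → 4(1)+2, aromatic.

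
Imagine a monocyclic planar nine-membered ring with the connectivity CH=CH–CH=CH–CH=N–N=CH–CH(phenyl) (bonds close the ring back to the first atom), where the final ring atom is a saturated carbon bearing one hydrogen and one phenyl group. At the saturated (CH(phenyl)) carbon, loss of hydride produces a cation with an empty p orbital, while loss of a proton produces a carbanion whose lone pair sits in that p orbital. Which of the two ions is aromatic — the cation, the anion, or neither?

Both ions have a continuous loop of p orbitals — each ring atom is sp².
Cation: 4 × 2 + 0 = 8 π electrons → 4(2), antiaromatic.
Anion: 4 × 2 + 2 = 10 π electrons → 4(2)+2, aromatic.

The anion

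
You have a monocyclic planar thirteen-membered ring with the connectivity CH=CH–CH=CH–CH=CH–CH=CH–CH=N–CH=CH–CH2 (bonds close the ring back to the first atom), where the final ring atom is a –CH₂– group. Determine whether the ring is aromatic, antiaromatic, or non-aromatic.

At the CH2 position, the tetrahedral CH₂ carbon is sp³ and has no p orbital in the ring π system; the ring's p-orbital overlap is broken there.
Broken conjugation rules out both aromaticity and antiaromaticity.

Non-aromatic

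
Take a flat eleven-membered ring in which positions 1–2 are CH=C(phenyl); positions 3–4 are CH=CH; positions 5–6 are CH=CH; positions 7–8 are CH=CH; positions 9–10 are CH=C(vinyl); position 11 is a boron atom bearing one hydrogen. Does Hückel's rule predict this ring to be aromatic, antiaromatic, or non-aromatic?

Aromatic

Every ring atom contributes a p orbital perpendicular to the ring (the double-bond atoms are sp², each contributing one p electron; the boron has an empty p orbital), so the π system is cyclic and fully conjugated.
Counting π electrons: 5 × 2 = 10 from the double-bond units + 0 from the BH atom = 10.
With 10 π electrons (n = 2), the Hückel 4n+2 condition holds.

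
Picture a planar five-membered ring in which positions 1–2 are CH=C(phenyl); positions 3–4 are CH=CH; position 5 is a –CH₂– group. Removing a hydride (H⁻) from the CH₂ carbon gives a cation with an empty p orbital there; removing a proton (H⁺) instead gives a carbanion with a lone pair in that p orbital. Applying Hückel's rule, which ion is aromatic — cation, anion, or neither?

In either ion the ring is fully conjugated: every atom, including the new sp² carbon, supplies a p orbital.
Cation: 2 × 2 + 0 = 4 π electrons → 4(1), antiaromatic.
Anion: 2 × 2 + 2 = 6 π electrons → 4(1)+2, aromatic.

The anion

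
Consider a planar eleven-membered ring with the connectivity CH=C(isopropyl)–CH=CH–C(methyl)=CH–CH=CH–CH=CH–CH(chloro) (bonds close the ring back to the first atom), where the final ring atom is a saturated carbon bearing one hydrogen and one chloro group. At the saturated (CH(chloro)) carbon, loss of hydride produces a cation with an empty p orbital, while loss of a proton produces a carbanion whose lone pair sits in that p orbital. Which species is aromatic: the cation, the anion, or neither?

In both ions every ring atom is sp² and contributes a p orbital, so both rings are fully conjugated.
Cation: 5 × 2 + 0 = 10 π electrons → 4(2)+2, aromatic.
Anion: 5 × 2 + 2 = 12 π electrons → 4(3), antiaromatic.

The cation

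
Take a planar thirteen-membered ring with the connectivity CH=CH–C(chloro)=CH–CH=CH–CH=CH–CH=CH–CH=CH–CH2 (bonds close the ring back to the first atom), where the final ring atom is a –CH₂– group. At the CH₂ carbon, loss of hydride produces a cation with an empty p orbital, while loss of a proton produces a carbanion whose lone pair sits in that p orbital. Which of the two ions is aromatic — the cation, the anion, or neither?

The anion

In either ion the ring is fully conjugated: every atom, including the new sp² carbon, supplies a p orbital.
Cation: 6 × 2 + 0 = 12 π electrons → 4(3), antiaromatic.
Anion: 6 × 2 + 2 = 14 π electrons → 4(3)+2, aromatic.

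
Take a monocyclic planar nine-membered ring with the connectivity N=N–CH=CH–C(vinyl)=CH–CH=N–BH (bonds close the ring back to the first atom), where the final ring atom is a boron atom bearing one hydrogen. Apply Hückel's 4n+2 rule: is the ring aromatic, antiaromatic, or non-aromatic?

Antiaromatic

All ring atoms are sp² and supply a p orbital to the ring (each doubly-bonded ring atom is sp² with one p-orbital electron; each sp² =N– keeps its lone pair in-plane and puts one electron into the π system; the boron has an empty p orbital); the conjugation is uninterrupted.
Adding the contributions, 4 × 2 = 8 from the double-bond units + 0 from the BH atom = 8.
8 = 4(2); a planar, fully conjugated 4n system is antiaromatic.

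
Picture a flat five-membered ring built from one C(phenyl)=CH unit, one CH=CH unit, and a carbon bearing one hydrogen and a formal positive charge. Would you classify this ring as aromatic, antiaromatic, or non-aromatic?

Check conjugation: the double-bond atoms are sp², each contributing one p electron; the carbocation has an empty p orbital — every position has a p orbital, so the cyclic π system is continuous.
Tallying contributions gives 2 × 2 = 4 from the double-bond units + 0 from the CH(+) atom = 4.
A 4n π count (4, n = 1) in a planar conjugated ring means antiaromatic.

Antiaromatic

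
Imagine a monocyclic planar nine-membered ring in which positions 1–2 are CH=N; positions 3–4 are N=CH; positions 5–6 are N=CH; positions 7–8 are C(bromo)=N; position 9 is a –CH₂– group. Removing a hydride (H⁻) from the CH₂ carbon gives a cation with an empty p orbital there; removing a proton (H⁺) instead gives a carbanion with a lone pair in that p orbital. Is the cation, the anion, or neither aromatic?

In both ions every ring atom is sp² and contributes a p orbital, so both rings are fully conjugated.
Cation: 4 × 2 + 0 = 8 π electrons → 4(2), antiaromatic.
Anion: 4 × 2 + 2 = 10 π electrons → 4(2)+2, aromatic.

The anion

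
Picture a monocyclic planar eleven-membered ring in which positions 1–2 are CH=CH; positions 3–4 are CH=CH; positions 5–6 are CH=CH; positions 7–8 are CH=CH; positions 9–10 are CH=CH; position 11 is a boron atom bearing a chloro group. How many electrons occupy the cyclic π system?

Check conjugation: the double-bond atoms are sp², each contributing one p electron; the boron has an empty p orbital — every position has a p orbital, so the cyclic π system is continuous.
Tallying contributions gives 5 × 2 = 10 from the double-bond units + 0 from the B(chloro) atom = 10.

10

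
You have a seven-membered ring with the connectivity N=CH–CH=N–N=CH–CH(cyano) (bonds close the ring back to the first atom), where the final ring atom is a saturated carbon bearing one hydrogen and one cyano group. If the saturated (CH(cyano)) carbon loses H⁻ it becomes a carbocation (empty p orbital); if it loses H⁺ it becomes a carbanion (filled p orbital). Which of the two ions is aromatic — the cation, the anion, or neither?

Both ions have a continuous loop of p orbitals — each ring atom is sp².
Cation: 3 × 2 + 0 = 6 π electrons → 4(1)+2, aromatic.
Anion: 3 × 2 + 2 = 8 π electrons → 4(2), antiaromatic.

The cation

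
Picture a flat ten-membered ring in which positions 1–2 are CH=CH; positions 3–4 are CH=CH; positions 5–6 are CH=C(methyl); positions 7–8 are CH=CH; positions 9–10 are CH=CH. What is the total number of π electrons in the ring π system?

10

All ring atoms are sp² and supply a p orbital to the ring (the double-bond atoms are sp², each contributing one p electron); the conjugation is uninterrupted.
Adding the contributions, 5 × 2 = 10 from the 5 double-bond units.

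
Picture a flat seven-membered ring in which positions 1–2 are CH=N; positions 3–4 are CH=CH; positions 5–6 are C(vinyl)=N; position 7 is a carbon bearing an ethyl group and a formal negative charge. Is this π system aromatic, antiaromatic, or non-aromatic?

All ring atoms are sp² and supply a p orbital to the ring (each doubly-bonded ring atom is sp² with one p-orbital electron; the doubly-bonded nitrogens are pyridine-type — their lone pairs lie in the ring plane, leaving one electron in the p orbital; the carbanion's lone pair occupies the p orbital); the conjugation is uninterrupted.
Adding the contributions, 3 × 2 = 6 from the double-bond units + 2 from the C(ethyl)(-) atom = 8.
A 4n π count (8, n = 2) in a planar conjugated ring means antiaromatic.

Antiaromatic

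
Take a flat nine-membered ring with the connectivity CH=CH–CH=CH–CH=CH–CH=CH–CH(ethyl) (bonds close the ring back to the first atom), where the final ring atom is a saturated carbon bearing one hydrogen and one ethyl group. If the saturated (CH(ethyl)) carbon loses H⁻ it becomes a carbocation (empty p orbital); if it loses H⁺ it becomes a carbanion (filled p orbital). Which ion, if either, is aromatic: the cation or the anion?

The anion

Both ions have a continuous loop of p orbitals — each ring atom is sp².
Cation: 4 × 2 + 0 = 8 π electrons → 4(2), antiaromatic.
Anion: 4 × 2 + 2 = 10 π electrons → 4(2)+2, aromatic.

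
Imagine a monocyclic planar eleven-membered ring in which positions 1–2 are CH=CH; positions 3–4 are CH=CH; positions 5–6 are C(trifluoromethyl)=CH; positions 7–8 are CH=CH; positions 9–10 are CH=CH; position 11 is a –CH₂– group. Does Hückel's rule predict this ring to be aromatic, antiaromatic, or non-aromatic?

Non-aromatic

At the CH2 position, the tetrahedral CH₂ carbon is sp³ and has no p orbital in the ring π system; the ring's p-orbital overlap is broken there.
Broken conjugation rules out both aromaticity and antiaromaticity.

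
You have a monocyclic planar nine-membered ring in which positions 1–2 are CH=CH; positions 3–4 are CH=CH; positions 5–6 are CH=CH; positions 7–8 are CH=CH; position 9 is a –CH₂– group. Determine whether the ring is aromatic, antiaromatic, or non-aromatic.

Because the tetrahedral CH₂ carbon is sp³ and has no p orbital in the ring π system at the CH2 position, the π system cannot extend all the way around the ring.
Broken conjugation rules out both aromaticity and antiaromaticity.

Non-aromatic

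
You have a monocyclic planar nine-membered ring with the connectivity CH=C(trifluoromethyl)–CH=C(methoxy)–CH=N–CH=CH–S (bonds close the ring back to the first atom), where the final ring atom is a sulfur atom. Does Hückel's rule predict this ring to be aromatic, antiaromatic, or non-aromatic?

Aromatic

All ring atoms are sp² and supply a p orbital to the ring (each doubly-bonded ring atom is sp² with one p-orbital electron; each =N– nitrogen is pyridine-type (lone pair in the sp² plane, one electron in the p orbital); the sulfur donates one lone pair from its p orbital); the conjugation is uninterrupted.
Counting π electrons: 4 × 2 = 8 from the double-bond units + 2 from the S atom = 10.
With 10 π electrons (n = 2), the Hückel 4n+2 condition holds.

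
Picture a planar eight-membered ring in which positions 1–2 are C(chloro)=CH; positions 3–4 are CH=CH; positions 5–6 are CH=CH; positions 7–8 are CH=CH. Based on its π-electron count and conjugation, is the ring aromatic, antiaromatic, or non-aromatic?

Antiaromatic

Every ring atom contributes a p orbital perpendicular to the ring (every atom in a ring double bond is sp² and brings one electron to the p orbital), so the π system is cyclic and fully conjugated.
Counting π electrons: 4 × 2 = 8 from the 4 double-bond units.
With 8 = 4·2 π electrons, Hückel's rule classifies the planar ring as antiaromatic.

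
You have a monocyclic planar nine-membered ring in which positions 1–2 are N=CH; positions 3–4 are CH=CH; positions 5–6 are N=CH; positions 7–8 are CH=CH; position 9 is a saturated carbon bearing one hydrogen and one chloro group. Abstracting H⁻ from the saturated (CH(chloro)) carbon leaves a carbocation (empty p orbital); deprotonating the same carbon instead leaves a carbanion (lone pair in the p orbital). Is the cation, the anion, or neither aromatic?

Once that carbon is sp², every ring atom has a p orbital and both ions are fully conjugated.
Cation: 4 × 2 + 0 = 8 π electrons → 4(2), antiaromatic.
Anion: 4 × 2 + 2 = 10 π electrons → 4(2)+2, aromatic.

The anion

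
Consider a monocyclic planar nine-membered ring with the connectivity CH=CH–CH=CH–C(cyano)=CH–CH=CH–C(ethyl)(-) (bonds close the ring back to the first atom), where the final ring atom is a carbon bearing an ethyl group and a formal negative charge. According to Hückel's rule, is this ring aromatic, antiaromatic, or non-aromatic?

Check conjugation: the double-bond atoms are sp², each contributing one p electron; the carbanion's lone pair occupies the p orbital — every position has a p orbital, so the cyclic π system is continuous.
Adding the contributions, 4 × 2 = 8 from the double-bond units + 2 from the C(ethyl)(-) atom = 10.
10 = 4(2) + 2, which satisfies Hückel's 4n+2 rule.

Aromatic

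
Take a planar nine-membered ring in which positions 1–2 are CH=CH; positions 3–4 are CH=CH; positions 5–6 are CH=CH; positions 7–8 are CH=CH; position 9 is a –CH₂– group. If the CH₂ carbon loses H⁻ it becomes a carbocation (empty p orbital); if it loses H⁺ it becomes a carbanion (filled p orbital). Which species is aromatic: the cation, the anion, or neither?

Both ions have a continuous loop of p orbitals — each ring atom is sp².
Cation: 4 × 2 + 0 = 8 π electrons → 4(2), antiaromatic.
Anion: 4 × 2 + 2 = 10 π electrons → 4(2)+2, aromatic.

The anion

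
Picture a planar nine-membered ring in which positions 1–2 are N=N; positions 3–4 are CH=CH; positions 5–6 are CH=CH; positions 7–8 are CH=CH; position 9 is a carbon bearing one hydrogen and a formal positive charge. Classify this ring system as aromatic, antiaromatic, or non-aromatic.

Antiaromatic

Check conjugation: the double-bond atoms are sp², each contributing one p electron; the doubly-bonded nitrogens are pyridine-type — their lone pairs lie in the ring plane, leaving one electron in the p orbital; the carbocation has an empty p orbital — every position has a p orbital, so the cyclic π system is continuous.
Counting π electrons: 4 × 2 = 8 from the double-bond units + 0 from the CH(+) atom = 8.
A 4n π count (8, n = 2) in a planar conjugated ring means antiaromatic.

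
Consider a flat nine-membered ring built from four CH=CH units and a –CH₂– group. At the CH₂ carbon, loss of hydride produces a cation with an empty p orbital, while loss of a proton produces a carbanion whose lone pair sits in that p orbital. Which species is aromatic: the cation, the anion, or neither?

In both ions every ring atom is sp² and contributes a p orbital, so both rings are fully conjugated.
Cation: 4 × 2 + 0 = 8 π electrons → 4(2), antiaromatic.
Anion: 4 × 2 + 2 = 10 π electrons → 4(2)+2, aromatic.

The anion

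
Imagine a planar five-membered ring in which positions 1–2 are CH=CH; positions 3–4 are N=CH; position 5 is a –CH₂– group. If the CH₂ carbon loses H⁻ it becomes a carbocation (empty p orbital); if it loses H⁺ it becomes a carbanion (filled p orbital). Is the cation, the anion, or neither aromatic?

Both ions have a continuous loop of p orbitals — each ring atom is sp².
Cation: 2 × 2 + 0 = 4 π electrons → 4(1), antiaromatic.
Anion: 2 × 2 + 2 = 6 π electrons → 4(1)+2, aromatic.

The anion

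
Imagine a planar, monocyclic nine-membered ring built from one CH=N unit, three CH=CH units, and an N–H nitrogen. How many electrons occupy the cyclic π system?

10

Check conjugation: every atom in a ring double bond is sp² and brings one electron to the p orbital; each sp² =N– keeps its lone pair in-plane and puts one electron into the π system; the pyrrole-type nitrogen donates its lone pair from the p orbital — every position has a p orbital, so the cyclic π system is continuous.
π-electron count: 4 × 2 = 8 from the double-bond units + 2 from the NH atom = 10.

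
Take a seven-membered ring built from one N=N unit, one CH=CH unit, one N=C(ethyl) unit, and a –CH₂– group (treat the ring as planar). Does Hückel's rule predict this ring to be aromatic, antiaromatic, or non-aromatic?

At the CH2 position, the tetrahedral CH₂ carbon is sp³ and has no p orbital in the ring π system; the ring's p-orbital overlap is broken there.
Broken conjugation rules out both aromaticity and antiaromaticity.

Non-aromatic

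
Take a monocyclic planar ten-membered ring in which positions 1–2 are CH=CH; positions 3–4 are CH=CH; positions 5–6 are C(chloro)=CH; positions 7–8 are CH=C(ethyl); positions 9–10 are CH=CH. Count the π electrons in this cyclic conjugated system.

10

The p orbitals form a continuous loop: the double-bond atoms are sp², each contributing one p electron. The ring is fully conjugated.
Tallying contributions gives 5 × 2 = 10 from the 5 double-bond units.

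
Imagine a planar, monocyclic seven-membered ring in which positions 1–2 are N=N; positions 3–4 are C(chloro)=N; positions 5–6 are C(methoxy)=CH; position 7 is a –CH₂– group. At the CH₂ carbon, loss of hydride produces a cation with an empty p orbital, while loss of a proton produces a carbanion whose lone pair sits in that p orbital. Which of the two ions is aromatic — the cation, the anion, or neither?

The cation

Both ions have a continuous loop of p orbitals — each ring atom is sp².
Cation: 3 × 2 + 0 = 6 π electrons → 4(1)+2, aromatic.
Anion: 3 × 2 + 2 = 8 π electrons → 4(2), antiaromatic.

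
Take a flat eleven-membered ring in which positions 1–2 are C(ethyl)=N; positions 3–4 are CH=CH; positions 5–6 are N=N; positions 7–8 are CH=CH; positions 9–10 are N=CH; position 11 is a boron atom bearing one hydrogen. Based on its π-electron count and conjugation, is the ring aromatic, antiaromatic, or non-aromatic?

Aromatic

Every ring atom contributes a p orbital perpendicular to the ring (the double-bond atoms are sp², each contributing one p electron; each sp² =N– keeps its lone pair in-plane and puts one electron into the π system; the boron has an empty p orbital), so the π system is cyclic and fully conjugated.
Counting π electrons: 5 × 2 = 10 from the double-bond units + 0 from the BH atom = 10.
With 10 π electrons (n = 2), the Hückel 4n+2 condition holds.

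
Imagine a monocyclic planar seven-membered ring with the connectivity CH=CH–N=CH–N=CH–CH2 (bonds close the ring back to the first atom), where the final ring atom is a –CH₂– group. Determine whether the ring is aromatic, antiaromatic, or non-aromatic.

The CH2 carbon is saturated: the tetrahedral CH₂ carbon is sp³ and has no p orbital in the ring π system. Conjugation is not continuous around the ring.
Broken conjugation rules out both aromaticity and antiaromaticity.

Non-aromatic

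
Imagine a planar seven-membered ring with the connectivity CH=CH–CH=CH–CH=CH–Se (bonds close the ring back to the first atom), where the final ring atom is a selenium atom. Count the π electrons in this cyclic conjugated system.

The p orbitals form a continuous loop: each doubly-bonded ring atom is sp² with one p-orbital electron; the selenium donates one lone pair from its p orbital. The ring is fully conjugated.
Tallying contributions gives 3 × 2 = 6 from the double-bond units + 2 from the Se atom = 8.

8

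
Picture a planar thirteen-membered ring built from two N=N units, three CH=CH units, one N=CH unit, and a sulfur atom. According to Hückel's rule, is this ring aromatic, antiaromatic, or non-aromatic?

Check conjugation: the double-bond atoms are sp², each contributing one p electron; each sp² =N– keeps its lone pair in-plane and puts one electron into the π system; the sulfur donates one lone pair from its p orbital — every position has a p orbital, so the cyclic π system is continuous.
Tallying contributions gives 6 × 2 = 12 from the double-bond units + 2 from the S atom = 14.
14 = 4(3) + 2, which satisfies Hückel's 4n+2 rule.

Aromatic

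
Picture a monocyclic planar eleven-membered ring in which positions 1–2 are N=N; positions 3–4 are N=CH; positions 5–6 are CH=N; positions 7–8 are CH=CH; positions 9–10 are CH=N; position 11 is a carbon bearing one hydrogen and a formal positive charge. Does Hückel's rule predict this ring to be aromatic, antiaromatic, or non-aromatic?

All ring atoms are sp² and supply a p orbital to the ring (each doubly-bonded ring atom is sp² with one p-orbital electron; the doubly-bonded nitrogens are pyridine-type — their lone pairs lie in the ring plane, leaving one electron in the p orbital; the carbocation has an empty p orbital); the conjugation is uninterrupted.
π-electron count: 5 × 2 = 10 from the double-bond units + 0 from the CH(+) atom = 10.
With 10 π electrons (n = 2), the Hückel 4n+2 condition holds.

Aromatic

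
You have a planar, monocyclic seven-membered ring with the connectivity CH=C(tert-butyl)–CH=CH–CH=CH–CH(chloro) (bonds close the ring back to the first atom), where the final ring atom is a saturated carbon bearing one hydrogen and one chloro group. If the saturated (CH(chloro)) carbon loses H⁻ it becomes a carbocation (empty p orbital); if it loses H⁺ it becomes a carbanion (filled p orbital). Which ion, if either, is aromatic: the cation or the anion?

Both ions have a continuous loop of p orbitals — each ring atom is sp².
Cation: 3 × 2 + 0 = 6 π electrons → 4(1)+2, aromatic.
Anion: 3 × 2 + 2 = 8 π electrons → 4(2), antiaromatic.

The cation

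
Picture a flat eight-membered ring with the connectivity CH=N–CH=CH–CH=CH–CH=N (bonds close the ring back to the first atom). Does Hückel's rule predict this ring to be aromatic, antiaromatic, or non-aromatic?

All ring atoms are sp² and supply a p orbital to the ring (the double-bond atoms are sp², each contributing one p electron; the doubly-bonded nitrogens are pyridine-type — their lone pairs lie in the ring plane, leaving one electron in the p orbital); the conjugation is uninterrupted.
Adding the contributions, 4 × 2 = 8 from the 4 double-bond units.
With 8 = 4·2 π electrons, Hückel's rule classifies the planar ring as antiaromatic.

Antiaromatic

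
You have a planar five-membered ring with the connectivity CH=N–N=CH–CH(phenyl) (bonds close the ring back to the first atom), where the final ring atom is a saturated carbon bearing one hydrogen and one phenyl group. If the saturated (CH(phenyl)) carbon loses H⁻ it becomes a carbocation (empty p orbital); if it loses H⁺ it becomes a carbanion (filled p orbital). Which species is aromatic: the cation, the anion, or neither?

In either ion the ring is fully conjugated: every atom, including the new sp² carbon, supplies a p orbital.
Cation: 2 × 2 + 0 = 4 π electrons → 4(1), antiaromatic.
Anion: 2 × 2 + 2 = 6 π electrons → 4(1)+2, aromatic.

The anion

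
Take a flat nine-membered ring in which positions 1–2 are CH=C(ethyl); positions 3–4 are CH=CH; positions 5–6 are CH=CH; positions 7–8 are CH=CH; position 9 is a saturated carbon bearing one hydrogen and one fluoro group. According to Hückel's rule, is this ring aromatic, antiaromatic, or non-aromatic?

Non-aromatic

The CH(fluoro) carbon is saturated: that saturated carbon is sp³ and has no p orbital in the ring π system. Conjugation is not continuous around the ring.
Hückel's rule only applies to fully conjugated rings, so this one is simply non-aromatic.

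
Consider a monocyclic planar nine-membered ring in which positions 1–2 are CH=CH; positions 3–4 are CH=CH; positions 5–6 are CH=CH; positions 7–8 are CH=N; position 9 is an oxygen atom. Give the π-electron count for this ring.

10

The p orbitals form a continuous loop: every atom in a ring double bond is sp² and brings one electron to the p orbital; each =N– nitrogen is pyridine-type (lone pair in the sp² plane, one electron in the p orbital); the oxygen donates one lone pair from its p orbital. The ring is fully conjugated.
π-electron count: 4 × 2 = 8 from the double-bond units + 2 from the O atom = 10.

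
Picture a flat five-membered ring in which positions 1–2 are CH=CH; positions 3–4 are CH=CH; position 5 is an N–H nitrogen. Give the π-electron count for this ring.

6

Check conjugation: each doubly-bonded ring atom is sp² with one p-orbital electron; the pyrrole-type nitrogen donates its lone pair from the p orbital — every position has a p orbital, so the cyclic π system is continuous.
Adding the contributions, 2 × 2 = 4 from the double-bond units + 2 from the NH atom = 6.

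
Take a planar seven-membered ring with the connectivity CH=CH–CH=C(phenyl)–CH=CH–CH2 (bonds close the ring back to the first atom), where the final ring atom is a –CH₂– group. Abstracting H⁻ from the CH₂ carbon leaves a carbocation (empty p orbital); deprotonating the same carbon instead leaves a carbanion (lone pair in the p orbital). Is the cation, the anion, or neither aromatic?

Once that carbon is sp², every ring atom has a p orbital and both ions are fully conjugated.
Cation: 3 × 2 + 0 = 6 π electrons → 4(1)+2, aromatic.
Anion: 3 × 2 + 2 = 8 π electrons → 4(2), antiaromatic.

The cation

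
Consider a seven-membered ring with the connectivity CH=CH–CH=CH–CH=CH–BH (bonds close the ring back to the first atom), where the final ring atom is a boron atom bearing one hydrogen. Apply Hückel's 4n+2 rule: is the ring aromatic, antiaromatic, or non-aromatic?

Every ring atom contributes a p orbital perpendicular to the ring (each doubly-bonded ring atom is sp² with one p-orbital electron; the boron has an empty p orbital), so the π system is cyclic and fully conjugated.
π-electron count: 3 × 2 = 6 from the double-bond units + 0 from the BH atom = 6.
With 6 π electrons (n = 1), the Hückel 4n+2 condition holds.

Aromatic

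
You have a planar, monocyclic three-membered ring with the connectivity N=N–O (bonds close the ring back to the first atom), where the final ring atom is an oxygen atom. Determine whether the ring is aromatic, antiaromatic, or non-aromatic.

Every ring atom contributes a p orbital perpendicular to the ring (the double-bond atoms are sp², each contributing one p electron; the doubly-bonded nitrogens are pyridine-type — their lone pairs lie in the ring plane, leaving one electron in the p orbital; the oxygen donates one lone pair from its p orbital), so the π system is cyclic and fully conjugated.
Tallying contributions gives 1 × 2 = 2 from the double-bond unit + 2 from the O atom = 4.
4 = 4(1); a planar, fully conjugated 4n system is antiaromatic.

Antiaromatic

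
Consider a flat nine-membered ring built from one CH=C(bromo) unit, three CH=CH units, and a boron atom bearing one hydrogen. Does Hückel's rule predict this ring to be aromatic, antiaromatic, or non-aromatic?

The p orbitals form a continuous loop: each doubly-bonded ring atom is sp² with one p-orbital electron; the boron has an empty p orbital. The ring is fully conjugated.
π-electron count: 4 × 2 = 8 from the double-bond units + 0 from the BH atom = 8.
8 is a 4n count (n = 2), so the planar conjugated ring is antiaromatic.

Antiaromatic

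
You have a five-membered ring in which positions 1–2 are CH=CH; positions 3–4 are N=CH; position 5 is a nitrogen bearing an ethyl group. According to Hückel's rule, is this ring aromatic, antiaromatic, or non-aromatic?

Check conjugation: the double-bond atoms are sp², each contributing one p electron; each =N– nitrogen is pyridine-type (lone pair in the sp² plane, one electron in the p orbital); the pyrrole-type nitrogen donates its lone pair from the p orbital — every position has a p orbital, so the cyclic π system is continuous.
Adding the contributions, 2 × 2 = 4 from the double-bond units + 2 from the N(ethyl) atom = 6.
6 = 4(1) + 2, which satisfies Hückel's 4n+2 rule.

Aromatic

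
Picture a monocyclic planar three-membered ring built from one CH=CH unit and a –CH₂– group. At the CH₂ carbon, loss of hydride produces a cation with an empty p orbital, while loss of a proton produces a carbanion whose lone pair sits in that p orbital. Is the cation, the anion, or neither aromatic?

Once that carbon is sp², every ring atom has a p orbital and both ions are fully conjugated.
Cation: 1 × 2 + 0 = 2 π electrons → 4(0)+2, aromatic.
Anion: 1 × 2 + 2 = 4 π electrons → 4(1), antiaromatic.

The cation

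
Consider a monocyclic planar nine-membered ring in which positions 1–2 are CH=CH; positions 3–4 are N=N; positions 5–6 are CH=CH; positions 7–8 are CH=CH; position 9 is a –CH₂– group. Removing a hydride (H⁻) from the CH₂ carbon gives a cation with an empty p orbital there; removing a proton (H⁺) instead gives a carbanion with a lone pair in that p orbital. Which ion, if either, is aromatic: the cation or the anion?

In both ions every ring atom is sp² and contributes a p orbital, so both rings are fully conjugated.
Cation: 4 × 2 + 0 = 8 π electrons → 4(2), antiaromatic.
Anion: 4 × 2 + 2 = 10 π electrons → 4(2)+2, aromatic.

The anion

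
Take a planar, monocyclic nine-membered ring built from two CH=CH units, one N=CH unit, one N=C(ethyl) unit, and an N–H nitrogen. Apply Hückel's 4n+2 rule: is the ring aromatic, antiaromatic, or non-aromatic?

Aromatic

The p orbitals form a continuous loop: the double-bond atoms are sp², each contributing one p electron; the doubly-bonded nitrogens are pyridine-type — their lone pairs lie in the ring plane, leaving one electron in the p orbital; the pyrrole-type nitrogen donates its lone pair from the p orbital. The ring is fully conjugated.
Tallying contributions gives 4 × 2 = 8 from the double-bond units + 2 from the NH atom = 10.
Since 10 = 4·2 + 2, the ring meets the 4n+2 criterion.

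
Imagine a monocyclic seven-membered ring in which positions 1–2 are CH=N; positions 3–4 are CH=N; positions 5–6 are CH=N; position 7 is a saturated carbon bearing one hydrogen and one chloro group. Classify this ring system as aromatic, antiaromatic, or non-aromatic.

The CH(chloro) carbon is saturated: that saturated carbon is sp³ and has no p orbital in the ring π system. Conjugation is not continuous around the ring.
Without a continuous loop of overlapping p orbitals the Hückel electron count never comes into play.

Non-aromatic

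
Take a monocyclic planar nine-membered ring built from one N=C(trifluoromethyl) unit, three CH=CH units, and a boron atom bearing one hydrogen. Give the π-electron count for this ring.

8

Every ring atom contributes a p orbital perpendicular to the ring (each doubly-bonded ring atom is sp² with one p-orbital electron; each sp² =N– keeps its lone pair in-plane and puts one electron into the π system; the boron has an empty p orbital), so the π system is cyclic and fully conjugated.
Counting π electrons: 4 × 2 = 8 from the double-bond units + 0 from the BH atom = 8.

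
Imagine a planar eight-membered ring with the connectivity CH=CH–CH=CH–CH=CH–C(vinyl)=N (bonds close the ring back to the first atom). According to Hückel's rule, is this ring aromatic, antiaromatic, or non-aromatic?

The p orbitals form a continuous loop: every atom in a ring double bond is sp² and brings one electron to the p orbital; each sp² =N– keeps its lone pair in-plane and puts one electron into the π system. The ring is fully conjugated.
Counting π electrons: 4 × 2 = 8 from the 4 double-bond units.
With 8 = 4·2 π electrons, Hückel's rule classifies the planar ring as antiaromatic.

Antiaromatic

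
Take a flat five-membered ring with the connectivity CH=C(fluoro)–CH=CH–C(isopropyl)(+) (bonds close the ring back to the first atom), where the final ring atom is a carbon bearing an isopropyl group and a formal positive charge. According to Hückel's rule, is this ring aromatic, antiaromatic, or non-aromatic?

Antiaromatic

Check conjugation: every atom in a ring double bond is sp² and brings one electron to the p orbital; the carbocation has an empty p orbital — every position has a p orbital, so the cyclic π system is continuous.
π-electron count: 2 × 2 = 4 from the double-bond units + 0 from the C(isopropyl)(+) atom = 4.
4 is a 4n count (n = 1), so the planar conjugated ring is antiaromatic.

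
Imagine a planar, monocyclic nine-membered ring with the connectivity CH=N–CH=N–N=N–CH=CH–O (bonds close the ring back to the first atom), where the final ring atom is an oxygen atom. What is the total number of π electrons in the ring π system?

10

The p orbitals form a continuous loop: each doubly-bonded ring atom is sp² with one p-orbital electron; each sp² =N– keeps its lone pair in-plane and puts one electron into the π system; the oxygen donates one lone pair from its p orbital. The ring is fully conjugated.
Counting π electrons: 4 × 2 = 8 from the double-bond units + 2 from the O atom = 10.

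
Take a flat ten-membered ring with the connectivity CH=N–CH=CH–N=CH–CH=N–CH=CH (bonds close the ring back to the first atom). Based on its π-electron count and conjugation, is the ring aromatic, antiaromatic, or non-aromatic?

Aromatic

Every ring atom contributes a p orbital perpendicular to the ring (every atom in a ring double bond is sp² and brings one electron to the p orbital; each =N– nitrogen is pyridine-type (lone pair in the sp² plane, one electron in the p orbital)), so the π system is cyclic and fully conjugated.
Counting π electrons: 5 × 2 = 10 from the 5 double-bond units.
10 = 4(2) + 2, which satisfies Hückel's 4n+2 rule.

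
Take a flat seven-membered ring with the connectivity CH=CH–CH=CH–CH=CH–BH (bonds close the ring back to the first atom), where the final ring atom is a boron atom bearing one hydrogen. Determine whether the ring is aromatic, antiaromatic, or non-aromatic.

Aromatic

All ring atoms are sp² and supply a p orbital to the ring (every atom in a ring double bond is sp² and brings one electron to the p orbital; the boron has an empty p orbital); the conjugation is uninterrupted.
Adding the contributions, 3 × 2 = 6 from the double-bond units + 0 from the BH atom = 6.
With 6 π electrons (n = 1), the Hückel 4n+2 condition holds.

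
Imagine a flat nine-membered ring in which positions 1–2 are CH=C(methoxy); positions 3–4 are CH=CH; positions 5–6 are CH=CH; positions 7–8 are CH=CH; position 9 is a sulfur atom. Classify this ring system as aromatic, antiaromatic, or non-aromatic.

Aromatic

Check conjugation: the double-bond atoms are sp², each contributing one p electron; the sulfur donates one lone pair from its p orbital — every position has a p orbital, so the cyclic π system is continuous.
π-electron count: 4 × 2 = 8 from the double-bond units + 2 from the S atom = 10.
That gives a 4n+2 count (10, n = 2).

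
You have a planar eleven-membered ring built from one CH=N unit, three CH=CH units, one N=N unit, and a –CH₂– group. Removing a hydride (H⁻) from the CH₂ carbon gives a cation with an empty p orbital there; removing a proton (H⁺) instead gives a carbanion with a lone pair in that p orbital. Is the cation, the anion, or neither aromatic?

The cation

Both ions have a continuous loop of p orbitals — each ring atom is sp².
Cation: 5 × 2 + 0 = 10 π electrons → 4(2)+2, aromatic.
Anion: 5 × 2 + 2 = 12 π electrons → 4(3), antiaromatic.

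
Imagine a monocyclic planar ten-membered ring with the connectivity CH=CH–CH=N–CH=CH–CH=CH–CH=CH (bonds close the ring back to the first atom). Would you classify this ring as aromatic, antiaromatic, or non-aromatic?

Every ring atom contributes a p orbital perpendicular to the ring (every atom in a ring double bond is sp² and brings one electron to the p orbital; each sp² =N– keeps its lone pair in-plane and puts one electron into the π system), so the π system is cyclic and fully conjugated.
Tallying contributions gives 5 × 2 = 10 from the 5 double-bond units.
Since 10 = 4·2 + 2, the ring meets the 4n+2 criterion.

Aromatic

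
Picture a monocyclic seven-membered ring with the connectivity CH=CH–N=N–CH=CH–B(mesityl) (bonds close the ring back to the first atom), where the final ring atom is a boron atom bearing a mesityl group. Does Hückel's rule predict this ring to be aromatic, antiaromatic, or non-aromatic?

Aromatic

Check conjugation: every atom in a ring double bond is sp² and brings one electron to the p orbital; each =N– nitrogen is pyridine-type (lone pair in the sp² plane, one electron in the p orbital); the boron has an empty p orbital — every position has a p orbital, so the cyclic π system is continuous.
Tallying contributions gives 3 × 2 = 6 from the double-bond units + 0 from the B(mesityl) atom = 6.
That gives a 4n+2 count (6, n = 1).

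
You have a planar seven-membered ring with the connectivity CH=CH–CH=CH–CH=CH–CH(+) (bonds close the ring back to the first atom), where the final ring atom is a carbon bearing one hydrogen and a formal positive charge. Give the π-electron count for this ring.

The p orbitals form a continuous loop: every atom in a ring double bond is sp² and brings one electron to the p orbital; the carbocation has an empty p orbital. The ring is fully conjugated.
Counting π electrons: 3 × 2 = 6 from the double-bond units + 0 from the CH(+) atom = 6.
(The species described is the tropylium cation.)

6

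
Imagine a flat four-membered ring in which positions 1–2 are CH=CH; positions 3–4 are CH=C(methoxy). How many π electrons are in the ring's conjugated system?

Check conjugation: the double-bond atoms are sp², each contributing one p electron — every position has a p orbital, so the cyclic π system is continuous.
π-electron count: 2 × 2 = 4 from the 2 double-bond units.

4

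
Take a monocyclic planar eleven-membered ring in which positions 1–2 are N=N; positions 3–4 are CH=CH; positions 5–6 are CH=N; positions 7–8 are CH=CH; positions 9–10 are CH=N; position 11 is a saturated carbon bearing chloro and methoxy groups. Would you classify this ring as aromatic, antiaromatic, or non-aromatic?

Because that saturated carbon is sp³ and has no p orbital in the ring π system at the C(chloro)(methoxy) position, the π system cannot extend all the way around the ring.
Broken conjugation rules out both aromaticity and antiaromaticity.

Non-aromatic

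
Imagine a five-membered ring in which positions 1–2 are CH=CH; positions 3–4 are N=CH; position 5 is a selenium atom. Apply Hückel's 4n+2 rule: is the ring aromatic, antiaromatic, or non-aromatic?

Aromatic

Check conjugation: the double-bond atoms are sp², each contributing one p electron; the doubly-bonded nitrogens are pyridine-type — their lone pairs lie in the ring plane, leaving one electron in the p orbital; the selenium donates one lone pair from its p orbital — every position has a p orbital, so the cyclic π system is continuous.
Adding the contributions, 2 × 2 = 4 from the double-bond units + 2 from the Se atom = 6.
With 6 π electrons (n = 1), the Hückel 4n+2 condition holds.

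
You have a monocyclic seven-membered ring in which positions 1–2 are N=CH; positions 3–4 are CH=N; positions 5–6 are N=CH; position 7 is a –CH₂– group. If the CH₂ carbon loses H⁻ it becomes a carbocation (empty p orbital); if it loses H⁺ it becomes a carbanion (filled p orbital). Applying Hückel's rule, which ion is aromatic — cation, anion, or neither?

The cation

Once that carbon is sp², every ring atom has a p orbital and both ions are fully conjugated.
Cation: 3 × 2 + 0 = 6 π electrons → 4(1)+2, aromatic.
Anion: 3 × 2 + 2 = 8 π electrons → 4(2), antiaromatic.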